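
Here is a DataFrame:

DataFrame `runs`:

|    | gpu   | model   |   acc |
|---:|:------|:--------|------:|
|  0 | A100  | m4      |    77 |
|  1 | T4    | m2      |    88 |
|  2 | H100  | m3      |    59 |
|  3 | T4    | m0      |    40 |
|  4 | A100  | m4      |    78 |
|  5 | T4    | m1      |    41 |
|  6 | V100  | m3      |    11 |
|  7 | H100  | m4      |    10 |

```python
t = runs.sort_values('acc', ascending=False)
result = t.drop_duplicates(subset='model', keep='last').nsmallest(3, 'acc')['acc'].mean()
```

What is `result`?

sort by acc descending:
    gpu model  acc
1    T4    m2   88
4  A100    m4   78
0  A100    m4   77
2  H100    m3   59
5    T4    m1   41
3    T4    m0   40
6  V100    m3   11
7  H100    m4   10
drop duplicate model (keep=last):
    gpu model  acc
1    T4    m2   88
5    T4    m1   41
3    T4    m0   40
6  V100    m3   11
7  H100    m4   10
take 3 rows with smallest acc:
    gpu model  acc
7  H100    m4   10
6  V100    m3   11
3    T4    m0   40
So mean() = 20.3333333333.

20.3333333333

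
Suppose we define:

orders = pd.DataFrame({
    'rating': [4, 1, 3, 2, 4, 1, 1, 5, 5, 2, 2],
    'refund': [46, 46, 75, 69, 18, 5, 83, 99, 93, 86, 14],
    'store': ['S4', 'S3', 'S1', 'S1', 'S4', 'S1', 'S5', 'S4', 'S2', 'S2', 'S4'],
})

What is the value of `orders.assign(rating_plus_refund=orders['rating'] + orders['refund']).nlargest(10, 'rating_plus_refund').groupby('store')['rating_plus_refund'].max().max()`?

104

add column rating_plus_refund = orders['rating'] + orders['refund']:
    rating  refund store  rating_plus_refund
0        4      46    S4                  50
1        1      46    S3                  47
2        3      75    S1                  78
3        2      69    S1                  71
4        4      18    S4                  22
5        1       5    S1                   6
6        1      83    S5                  84
7        5      99    S4                 104
8        5      93    S2                  98
9        2      86    S2                  88
10       2      14    S4                  16
take 10 rows with largest rating_plus_refund:
    rating  refund store  rating_plus_refund
7        5      99    S4                 104
8        5      93    S2                  98
9        2      86    S2                  88
6        1      83    S5                  84
2        3      75    S1                  78
3        2      69    S1                  71
0        4      46    S4                  50
1        1      46    S3                  47
4        4      18    S4                  22
10       2      14    S4                  16
group by store, max of rating_plus_refund:
store
S1     78
S2     98
S3     47
S4    104
S5     84
Name: rating_plus_refund, dtype: int64
Hence 104.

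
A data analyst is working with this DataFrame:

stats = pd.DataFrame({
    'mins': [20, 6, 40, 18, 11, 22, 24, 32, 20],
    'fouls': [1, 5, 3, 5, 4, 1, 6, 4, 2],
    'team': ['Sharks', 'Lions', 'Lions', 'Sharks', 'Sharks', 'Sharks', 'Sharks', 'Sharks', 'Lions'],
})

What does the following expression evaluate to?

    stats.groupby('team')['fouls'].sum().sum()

group by team, sum of fouls:
team
Lions     10
Sharks    21
Name: fouls, dtype: int64

31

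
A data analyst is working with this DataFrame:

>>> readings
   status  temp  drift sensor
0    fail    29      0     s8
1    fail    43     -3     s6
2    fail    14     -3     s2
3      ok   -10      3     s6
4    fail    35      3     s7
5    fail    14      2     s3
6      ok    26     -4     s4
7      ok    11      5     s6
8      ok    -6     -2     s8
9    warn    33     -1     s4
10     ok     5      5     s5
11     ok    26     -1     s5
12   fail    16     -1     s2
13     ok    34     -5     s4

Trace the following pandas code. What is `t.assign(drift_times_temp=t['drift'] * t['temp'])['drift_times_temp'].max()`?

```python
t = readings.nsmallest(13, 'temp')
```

105

take 13 rows with smallest temp:
   status  temp  drift sensor
3      ok   -10      3     s6
8      ok    -6     -2     s8
10     ok     5      5     s5
7      ok    11      5     s6
2    fail    14     -3     s2
5    fail    14      2     s3
12   fail    16     -1     s2
6      ok    26     -4     s4
11     ok    26     -1     s5
0    fail    29      0     s8
9    warn    33     -1     s4
13     ok    34     -5     s4
4    fail    35      3     s7
add column drift_times_temp = t['drift'] * t['temp']:
   status  temp  drift sensor  drift_times_temp
3      ok   -10      3     s6               -30
8      ok    -6     -2     s8                12
10     ok     5      5     s5                25
7      ok    11      5     s6                55
2    fail    14     -3     s2               -42
5    fail    14      2     s3                28
12   fail    16     -1     s2               -16
6      ok    26     -4     s4              -104
11     ok    26     -1     s5               -26
0    fail    29      0     s8                 0
9    warn    33     -1     s4               -33
13     ok    34     -5     s4              -170
4    fail    35      3     s7               105
max of column 'drift_times_temp' → 105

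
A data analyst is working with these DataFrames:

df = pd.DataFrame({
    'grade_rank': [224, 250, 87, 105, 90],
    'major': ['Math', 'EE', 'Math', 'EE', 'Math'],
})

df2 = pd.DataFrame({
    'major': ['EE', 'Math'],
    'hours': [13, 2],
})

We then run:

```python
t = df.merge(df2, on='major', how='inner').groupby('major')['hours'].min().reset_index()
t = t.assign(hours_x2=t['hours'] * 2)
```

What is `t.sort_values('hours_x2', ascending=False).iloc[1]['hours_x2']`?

merge on 'major' (how='inner') → 5 rows:
   grade_rank major  hours
0         224  Math      2
1         250    EE     13
2          87  Math      2
3         105    EE     13
4          90  Math      2
group by major, min of hours:
major
EE      13
Math     2
Name: hours, dtype: int64
reset_index():
  major  hours
0    EE     13
1  Math      2
add column hours_x2 = t['hours'] * 2:
  major  hours  hours_x2
0    EE     13        26
1  Math      2         4
sort by hours_x2 descending:
  major  hours  hours_x2
0    EE     13        26
1  Math      2         4
Hence 4.

4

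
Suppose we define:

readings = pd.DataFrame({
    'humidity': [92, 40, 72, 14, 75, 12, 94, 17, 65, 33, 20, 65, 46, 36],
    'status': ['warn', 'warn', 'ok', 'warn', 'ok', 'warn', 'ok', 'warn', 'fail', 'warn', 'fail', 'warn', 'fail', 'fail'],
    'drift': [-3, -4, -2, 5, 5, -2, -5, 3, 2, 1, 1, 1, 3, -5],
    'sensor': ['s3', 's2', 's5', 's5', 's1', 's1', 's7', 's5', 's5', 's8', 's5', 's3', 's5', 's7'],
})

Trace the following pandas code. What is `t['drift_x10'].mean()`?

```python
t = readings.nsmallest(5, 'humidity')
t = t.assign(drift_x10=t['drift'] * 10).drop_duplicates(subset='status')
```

take 5 rows with smallest humidity:
    humidity status  drift sensor
5         12   warn     -2     s1
3         14   warn      5     s5
7         17   warn      3     s5
10        20   fail      1     s5
9         33   warn      1     s8
add column drift_x10 = t['drift'] * 10:
    humidity status  drift sensor  drift_x10
5         12   warn     -2     s1        -20
3         14   warn      5     s5         50
7         17   warn      3     s5         30
10        20   fail      1     s5         10
9         33   warn      1     s8         10
drop duplicate status (keep=first):
    humidity status  drift sensor  drift_x10
5         12   warn     -2     s1        -20
10        20   fail      1     s5         10
Reading off the mean of column 'drift_x10', we get -5.0.

-5.0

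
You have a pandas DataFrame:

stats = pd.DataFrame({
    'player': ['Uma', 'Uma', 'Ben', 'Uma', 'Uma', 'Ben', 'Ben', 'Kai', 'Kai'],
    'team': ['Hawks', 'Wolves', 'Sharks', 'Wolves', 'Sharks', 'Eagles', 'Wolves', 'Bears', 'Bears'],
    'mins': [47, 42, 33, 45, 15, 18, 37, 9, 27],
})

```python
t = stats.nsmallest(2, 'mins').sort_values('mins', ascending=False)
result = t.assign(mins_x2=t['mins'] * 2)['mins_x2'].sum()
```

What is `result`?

take 2 rows with smallest mins:
  player    team  mins
7    Kai   Bears     9
4    Uma  Sharks    15
sort by mins descending:
  player    team  mins
4    Uma  Sharks    15
7    Kai   Bears     9
add column mins_x2 = t['mins'] * 2:
  player    team  mins  mins_x2
4    Uma  Sharks    15       30
7    Kai   Bears     9       18
Hence 48.

48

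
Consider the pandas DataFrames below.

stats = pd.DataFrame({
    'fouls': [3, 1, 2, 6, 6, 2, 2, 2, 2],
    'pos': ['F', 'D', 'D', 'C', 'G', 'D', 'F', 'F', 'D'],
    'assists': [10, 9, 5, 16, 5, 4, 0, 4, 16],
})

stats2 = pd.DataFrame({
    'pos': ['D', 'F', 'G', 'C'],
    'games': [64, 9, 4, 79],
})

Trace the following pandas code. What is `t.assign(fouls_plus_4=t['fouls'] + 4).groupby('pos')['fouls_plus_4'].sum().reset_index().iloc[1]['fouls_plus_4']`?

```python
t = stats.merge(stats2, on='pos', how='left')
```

merge on 'pos' (how='left') → 9 rows:
   fouls pos  assists  games
0      3   F       10      9
1      1   D        9     64
2      2   D        5     64
3      6   C       16     79
4      6   G        5      4
5      2   D        4     64
6      2   F        0      9
7      2   F        4      9
8      2   D       16     64
add column fouls_plus_4 = t['fouls'] + 4:
   fouls pos  assists  games  fouls_plus_4
0      3   F       10      9             7
1      1   D        9     64             5
2      2   D        5     64             6
3      6   C       16     79            10
4      6   G        5      4            10
5      2   D        4     64             6
6      2   F        0      9             6
7      2   F        4      9             6
8      2   D       16     64             6
group by pos, sum of fouls_plus_4:
pos
C    10
D    23
F    19
G    10
Name: fouls_plus_4, dtype: int64
reset_index():
  pos  fouls_plus_4
0   C            10
1   D            23
2   F            19
3   G            10
So iloc[1]['fouls_plus_4'] = 23.

23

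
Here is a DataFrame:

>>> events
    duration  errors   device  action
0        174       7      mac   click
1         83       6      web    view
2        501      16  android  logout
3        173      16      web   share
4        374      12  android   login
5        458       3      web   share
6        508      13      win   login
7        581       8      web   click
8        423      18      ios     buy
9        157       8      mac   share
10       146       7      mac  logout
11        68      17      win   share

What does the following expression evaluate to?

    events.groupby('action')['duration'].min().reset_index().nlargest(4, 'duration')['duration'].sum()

1117

group by action, min of duration:
action
buy       423
click     174
login     374
logout    146
share      68
view       83
Name: duration, dtype: int64
reset_index():
   action  duration
0     buy       423
1   click       174
2   login       374
3  logout       146
4   share        68
5    view        83
take 4 rows with largest duration:
   action  duration
0     buy       423
2   login       374
1   click       174
3  logout       146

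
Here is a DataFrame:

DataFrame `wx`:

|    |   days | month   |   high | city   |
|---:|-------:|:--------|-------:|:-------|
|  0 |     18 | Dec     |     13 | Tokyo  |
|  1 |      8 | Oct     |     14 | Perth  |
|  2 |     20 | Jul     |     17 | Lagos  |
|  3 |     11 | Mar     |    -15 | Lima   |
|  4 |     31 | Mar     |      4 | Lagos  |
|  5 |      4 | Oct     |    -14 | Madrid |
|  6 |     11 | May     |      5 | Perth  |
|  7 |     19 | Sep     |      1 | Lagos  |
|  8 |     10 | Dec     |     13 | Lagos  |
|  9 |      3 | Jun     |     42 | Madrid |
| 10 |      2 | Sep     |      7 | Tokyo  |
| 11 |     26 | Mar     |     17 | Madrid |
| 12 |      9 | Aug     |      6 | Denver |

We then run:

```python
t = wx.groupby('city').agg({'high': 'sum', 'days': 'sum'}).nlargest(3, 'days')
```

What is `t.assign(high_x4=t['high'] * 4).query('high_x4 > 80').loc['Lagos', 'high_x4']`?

group by city: sum(high), sum(days):
        high  days
city              
Denver     6     9
Lagos     35    80
Lima     -15    11
Madrid    45    33
Perth     19    19
Tokyo     20    20
take 3 rows with largest days:
        high  days
city              
Lagos     35    80
Madrid    45    33
Tokyo     20    20
add column high_x4 = t['high'] * 4:
        high  days  high_x4
city                       
Lagos     35    80      140
Madrid    45    33      180
Tokyo     20    20       80
filter rows where high_x4 > 80:
        high  days  high_x4
city                       
Lagos     35    80      140
Madrid    45    33      180
So loc['Lagos', 'high_x4'] = 140.

140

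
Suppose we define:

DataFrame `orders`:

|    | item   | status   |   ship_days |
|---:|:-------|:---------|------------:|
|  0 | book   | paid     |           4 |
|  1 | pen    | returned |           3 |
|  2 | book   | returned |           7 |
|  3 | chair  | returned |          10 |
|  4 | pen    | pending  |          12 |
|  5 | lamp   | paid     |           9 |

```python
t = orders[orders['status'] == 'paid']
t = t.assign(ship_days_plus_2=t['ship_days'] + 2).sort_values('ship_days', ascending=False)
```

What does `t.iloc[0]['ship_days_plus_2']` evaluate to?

11

filter rows where status == 'paid':
   item status  ship_days
0  book   paid          4
5  lamp   paid          9
add column ship_days_plus_2 = t['ship_days'] + 2:
   item status  ship_days  ship_days_plus_2
0  book   paid          4                 6
5  lamp   paid          9                11
sort by ship_days descending:
   item status  ship_days  ship_days_plus_2
5  lamp   paid          9                11
0  book   paid          4                 6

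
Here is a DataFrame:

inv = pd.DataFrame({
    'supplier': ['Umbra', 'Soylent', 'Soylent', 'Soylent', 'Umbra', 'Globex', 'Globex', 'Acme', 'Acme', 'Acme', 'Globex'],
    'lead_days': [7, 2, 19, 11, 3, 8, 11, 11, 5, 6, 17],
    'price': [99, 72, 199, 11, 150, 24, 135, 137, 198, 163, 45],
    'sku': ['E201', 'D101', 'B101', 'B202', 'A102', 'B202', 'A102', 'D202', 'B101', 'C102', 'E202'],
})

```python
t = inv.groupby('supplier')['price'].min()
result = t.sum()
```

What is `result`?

271

group by supplier, min of price:
supplier
Acme       137
Globex      24
Soylent     11
Umbra       99
Name: price, dtype: int64
Then the sum of the resulting series: 271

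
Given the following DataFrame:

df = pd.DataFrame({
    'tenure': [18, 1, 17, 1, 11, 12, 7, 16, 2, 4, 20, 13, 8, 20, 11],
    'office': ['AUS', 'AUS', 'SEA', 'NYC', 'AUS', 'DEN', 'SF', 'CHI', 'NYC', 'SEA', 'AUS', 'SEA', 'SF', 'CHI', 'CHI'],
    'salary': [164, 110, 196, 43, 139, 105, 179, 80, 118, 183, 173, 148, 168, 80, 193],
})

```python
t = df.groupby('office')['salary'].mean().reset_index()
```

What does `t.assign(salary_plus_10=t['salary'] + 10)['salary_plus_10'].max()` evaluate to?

group by office, mean of salary:
office
AUS    146.500000
CHI    117.666667
DEN    105.000000
NYC     80.500000
SEA    175.666667
SF     173.500000
Name: salary, dtype: float64
reset_index():
  office      salary
0    AUS  146.500000
1    CHI  117.666667
2    DEN  105.000000
3    NYC   80.500000
4    SEA  175.666667
5     SF  173.500000
add column salary_plus_10 = t['salary'] + 10:
  office      salary  salary_plus_10
0    AUS  146.500000      156.500000
1    CHI  117.666667      127.666667
2    DEN  105.000000      115.000000
3    NYC   80.500000       90.500000
4    SEA  175.666667      185.666667
5     SF  173.500000      183.500000
The max of column 'salary_plus_10' is 185.666666667.

185.666666667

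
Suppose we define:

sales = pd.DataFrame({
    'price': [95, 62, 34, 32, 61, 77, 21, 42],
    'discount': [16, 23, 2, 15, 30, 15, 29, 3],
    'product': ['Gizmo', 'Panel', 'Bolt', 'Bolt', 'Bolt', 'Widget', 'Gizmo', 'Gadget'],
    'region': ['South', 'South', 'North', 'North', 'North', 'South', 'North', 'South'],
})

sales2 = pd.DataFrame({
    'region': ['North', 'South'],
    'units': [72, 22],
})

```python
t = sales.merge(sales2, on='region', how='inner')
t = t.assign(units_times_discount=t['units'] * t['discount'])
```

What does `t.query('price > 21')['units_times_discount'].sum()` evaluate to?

merge on 'region' (how='inner') → 8 rows:
   price  discount product region  units
0     95        16   Gizmo  South     22
1     62        23   Panel  South     22
2     34         2    Bolt  North     72
3     32        15    Bolt  North     72
4     61        30    Bolt  North     72
5     77        15  Widget  South     22
6     21        29   Gizmo  North     72
7     42         3  Gadget  South     22
add column units_times_discount = t['units'] * t['discount']:
   price  discount product region  units  units_times_discount
0     95        16   Gizmo  South     22                   352
1     62        23   Panel  South     22                   506
2     34         2    Bolt  North     72                   144
3     32        15    Bolt  North     72                  1080
4     61        30    Bolt  North     72                  2160
5     77        15  Widget  South     22                   330
6     21        29   Gizmo  North     72                  2088
7     42         3  Gadget  South     22                    66
filter rows where price > 21:
   price  discount product region  units  units_times_discount
0     95        16   Gizmo  South     22                   352
1     62        23   Panel  South     22                   506
2     34         2    Bolt  North     72                   144
3     32        15    Bolt  North     72                  1080
4     61        30    Bolt  North     72                  2160
5     77        15  Widget  South     22                   330
7     42         3  Gadget  South     22                    66
sum of column 'units_times_discount' → 4638

4638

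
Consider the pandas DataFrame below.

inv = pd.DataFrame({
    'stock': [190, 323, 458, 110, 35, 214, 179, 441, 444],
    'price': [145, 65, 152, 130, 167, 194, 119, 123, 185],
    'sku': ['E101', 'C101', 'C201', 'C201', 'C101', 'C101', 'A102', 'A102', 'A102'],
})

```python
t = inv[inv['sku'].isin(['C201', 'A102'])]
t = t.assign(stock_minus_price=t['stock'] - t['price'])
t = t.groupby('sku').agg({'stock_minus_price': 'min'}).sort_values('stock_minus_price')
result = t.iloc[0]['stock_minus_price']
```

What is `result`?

filter rows where sku in ['C201', 'A102']:
   stock  price   sku
2    458    152  C201
3    110    130  C201
6    179    119  A102
7    441    123  A102
8    444    185  A102
add column stock_minus_price = t['stock'] - t['price']:
   stock  price   sku  stock_minus_price
2    458    152  C201                306
3    110    130  C201                -20
6    179    119  A102                 60
7    441    123  A102                318
8    444    185  A102                259
group by sku, min of stock_minus_price:
      stock_minus_price
sku                    
A102                 60
C201                -20
sort by stock_minus_price:
      stock_minus_price
sku                    
C201                -20
A102                 60
value at position 0, column 'stock_minus_price' → -20

-20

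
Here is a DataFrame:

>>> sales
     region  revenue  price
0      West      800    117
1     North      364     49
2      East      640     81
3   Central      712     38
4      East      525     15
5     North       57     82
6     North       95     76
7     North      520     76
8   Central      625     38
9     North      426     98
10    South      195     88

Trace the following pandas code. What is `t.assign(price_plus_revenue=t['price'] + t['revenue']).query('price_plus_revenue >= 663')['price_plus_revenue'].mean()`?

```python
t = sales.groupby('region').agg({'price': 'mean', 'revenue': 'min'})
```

790.0

group by region: mean(price), min(revenue):
         price  revenue
region                 
Central   38.0      625
East      48.0      525
North     76.2       57
South     88.0      195
West     117.0      800
add column price_plus_revenue = t['price'] + t['revenue']:
         price  revenue  price_plus_revenue
region                                     
Central   38.0      625               663.0
East      48.0      525               573.0
North     76.2       57               133.2
South     88.0      195               283.0
West     117.0      800               917.0
filter rows where price_plus_revenue >= 663:
         price  revenue  price_plus_revenue
region                                     
Central   38.0      625               663.0
West     117.0      800               917.0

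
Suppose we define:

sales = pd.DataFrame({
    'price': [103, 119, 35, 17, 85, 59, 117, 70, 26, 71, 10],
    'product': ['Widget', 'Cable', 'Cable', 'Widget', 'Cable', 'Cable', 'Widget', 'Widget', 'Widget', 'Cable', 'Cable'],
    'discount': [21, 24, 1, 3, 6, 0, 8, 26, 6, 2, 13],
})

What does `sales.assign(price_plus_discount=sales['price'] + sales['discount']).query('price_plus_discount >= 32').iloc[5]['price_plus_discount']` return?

125

add column price_plus_discount = sales['price'] + sales['discount']:
    price product  discount  price_plus_discount
0     103  Widget        21                  124
1     119   Cable        24                  143
2      35   Cable         1                   36
3      17  Widget         3                   20
4      85   Cable         6                   91
5      59   Cable         0                   59
6     117  Widget         8                  125
7      70  Widget        26                   96
8      26  Widget         6                   32
9      71   Cable         2                   73
10     10   Cable        13                   23
filter rows where price_plus_discount >= 32:
   price product  discount  price_plus_discount
0    103  Widget        21                  124
1    119   Cable        24                  143
2     35   Cable         1                   36
4     85   Cable         6                   91
5     59   Cable         0                   59
6    117  Widget         8                  125
7     70  Widget        26                   96
8     26  Widget         6                   32
9     71   Cable         2                   73
Finally, value at position 5, column 'price_plus_discount' = 125.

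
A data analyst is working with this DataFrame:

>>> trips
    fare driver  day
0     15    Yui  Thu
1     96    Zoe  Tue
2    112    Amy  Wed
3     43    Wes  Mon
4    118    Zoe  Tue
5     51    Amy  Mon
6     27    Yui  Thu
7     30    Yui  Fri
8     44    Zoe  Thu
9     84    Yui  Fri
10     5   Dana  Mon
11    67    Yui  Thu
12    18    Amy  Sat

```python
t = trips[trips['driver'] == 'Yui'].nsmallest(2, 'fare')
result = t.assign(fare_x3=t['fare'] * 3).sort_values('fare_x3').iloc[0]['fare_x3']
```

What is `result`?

filter rows where driver == 'Yui':
    fare driver  day
0     15    Yui  Thu
6     27    Yui  Thu
7     30    Yui  Fri
9     84    Yui  Fri
11    67    Yui  Thu
take 2 rows with smallest fare:
   fare driver  day
0    15    Yui  Thu
6    27    Yui  Thu
add column fare_x3 = t['fare'] * 3:
   fare driver  day  fare_x3
0    15    Yui  Thu       45
6    27    Yui  Thu       81
sort by fare_x3:
   fare driver  day  fare_x3
0    15    Yui  Thu       45
6    27    Yui  Thu       81
So iloc[0]['fare_x3'] = 45.

45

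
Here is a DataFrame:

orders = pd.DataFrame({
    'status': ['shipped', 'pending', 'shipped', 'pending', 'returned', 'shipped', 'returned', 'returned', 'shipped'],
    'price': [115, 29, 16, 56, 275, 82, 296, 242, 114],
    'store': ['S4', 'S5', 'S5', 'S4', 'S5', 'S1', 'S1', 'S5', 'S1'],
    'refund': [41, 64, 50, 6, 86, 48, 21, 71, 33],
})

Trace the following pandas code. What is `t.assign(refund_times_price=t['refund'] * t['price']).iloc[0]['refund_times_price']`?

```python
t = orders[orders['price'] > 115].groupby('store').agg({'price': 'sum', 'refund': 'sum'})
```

filter rows where price > 115:
     status  price store  refund
4  returned    275    S5      86
6  returned    296    S1      21
7  returned    242    S5      71
group by store: sum(price), sum(refund):
       price  refund
store               
S1       296      21
S5       517     157
add column refund_times_price = t['refund'] * t['price']:
       price  refund  refund_times_price
store                                   
S1       296      21                6216
S5       517     157               81169
Reading off the value at position 0, column 'refund_times_price', we get 6216.

6216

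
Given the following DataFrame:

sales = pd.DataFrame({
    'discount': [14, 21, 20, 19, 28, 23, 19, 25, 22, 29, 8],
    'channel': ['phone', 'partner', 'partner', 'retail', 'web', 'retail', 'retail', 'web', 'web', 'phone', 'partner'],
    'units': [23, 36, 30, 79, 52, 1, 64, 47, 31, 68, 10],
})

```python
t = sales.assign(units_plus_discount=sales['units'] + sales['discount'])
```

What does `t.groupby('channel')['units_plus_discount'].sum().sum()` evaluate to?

669

add column units_plus_discount = sales['units'] + sales['discount']:
    discount  channel  units  units_plus_discount
0         14    phone     23                   37
1         21  partner     36                   57
2         20  partner     30                   50
3         19   retail     79                   98
4         28      web     52                   80
5         23   retail      1                   24
6         19   retail     64                   83
7         25      web     47                   72
8         22      web     31                   53
9         29    phone     68                   97
10         8  partner     10                   18
group by channel, sum of units_plus_discount:
channel
partner    125
phone      134
retail     205
web        205
Name: units_plus_discount, dtype: int64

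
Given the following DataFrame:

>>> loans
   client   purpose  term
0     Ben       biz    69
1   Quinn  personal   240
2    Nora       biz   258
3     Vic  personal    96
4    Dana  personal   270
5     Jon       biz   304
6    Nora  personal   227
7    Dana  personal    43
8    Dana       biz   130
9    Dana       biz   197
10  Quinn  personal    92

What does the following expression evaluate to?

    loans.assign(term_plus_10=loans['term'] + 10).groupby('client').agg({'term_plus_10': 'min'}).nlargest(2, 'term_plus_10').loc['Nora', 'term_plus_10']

add column term_plus_10 = loans['term'] + 10:
   client   purpose  term  term_plus_10
0     Ben       biz    69            79
1   Quinn  personal   240           250
2    Nora       biz   258           268
3     Vic  personal    96           106
4    Dana  personal   270           280
5     Jon       biz   304           314
6    Nora  personal   227           237
7    Dana  personal    43            53
8    Dana       biz   130           140
9    Dana       biz   197           207
10  Quinn  personal    92           102
group by client, min of term_plus_10:
        term_plus_10
client              
Ben               79
Dana              53
Jon              314
Nora             237
Quinn            102
Vic              106
take 2 rows with largest term_plus_10:
        term_plus_10
client              
Jon              314
Nora             237

237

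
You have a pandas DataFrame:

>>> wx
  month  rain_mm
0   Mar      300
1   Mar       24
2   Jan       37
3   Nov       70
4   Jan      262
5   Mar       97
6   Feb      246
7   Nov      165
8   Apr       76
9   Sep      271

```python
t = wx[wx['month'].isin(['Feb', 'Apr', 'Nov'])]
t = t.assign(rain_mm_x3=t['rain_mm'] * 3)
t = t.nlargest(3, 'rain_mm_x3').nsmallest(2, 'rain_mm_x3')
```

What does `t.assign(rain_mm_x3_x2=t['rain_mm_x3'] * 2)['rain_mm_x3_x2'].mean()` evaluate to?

723.0

filter rows where month in ['Feb', 'Apr', 'Nov']:
  month  rain_mm
3   Nov       70
6   Feb      246
7   Nov      165
8   Apr       76
add column rain_mm_x3 = t['rain_mm'] * 3:
  month  rain_mm  rain_mm_x3
3   Nov       70         210
6   Feb      246         738
7   Nov      165         495
8   Apr       76         228
take 3 rows with largest rain_mm_x3:
  month  rain_mm  rain_mm_x3
6   Feb      246         738
7   Nov      165         495
8   Apr       76         228
take 2 rows with smallest rain_mm_x3:
  month  rain_mm  rain_mm_x3
8   Apr       76         228
7   Nov      165         495
add column rain_mm_x3_x2 = t['rain_mm_x3'] * 2:
  month  rain_mm  rain_mm_x3  rain_mm_x3_x2
8   Apr       76         228            456
7   Nov      165         495            990
Hence 723.0.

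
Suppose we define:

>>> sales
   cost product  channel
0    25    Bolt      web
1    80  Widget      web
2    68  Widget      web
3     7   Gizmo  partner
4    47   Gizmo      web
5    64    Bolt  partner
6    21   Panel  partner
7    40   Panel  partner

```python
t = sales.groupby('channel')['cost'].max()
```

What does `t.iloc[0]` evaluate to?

group by channel, max of cost:
channel
partner    64
web        80
Name: cost, dtype: int64

64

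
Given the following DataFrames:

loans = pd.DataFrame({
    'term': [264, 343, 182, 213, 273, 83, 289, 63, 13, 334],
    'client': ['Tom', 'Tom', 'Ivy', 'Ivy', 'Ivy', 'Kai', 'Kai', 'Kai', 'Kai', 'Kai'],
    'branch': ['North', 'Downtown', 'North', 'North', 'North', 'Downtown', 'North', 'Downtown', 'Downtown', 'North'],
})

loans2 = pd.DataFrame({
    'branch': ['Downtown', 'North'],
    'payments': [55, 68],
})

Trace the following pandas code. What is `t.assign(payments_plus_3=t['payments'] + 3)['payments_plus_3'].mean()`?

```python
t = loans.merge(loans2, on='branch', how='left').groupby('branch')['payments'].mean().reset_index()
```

merge on 'branch' (how='left') → 10 rows:
   term client    branch  payments
0   264    Tom     North        68
1   343    Tom  Downtown        55
2   182    Ivy     North        68
3   213    Ivy     North        68
4   273    Ivy     North        68
5    83    Kai  Downtown        55
6   289    Kai     North        68
7    63    Kai  Downtown        55
8    13    Kai  Downtown        55
9   334    Kai     North        68
group by branch, mean of payments:
branch
Downtown    55.0
North       68.0
Name: payments, dtype: float64
reset_index():
     branch  payments
0  Downtown      55.0
1     North      68.0
add column payments_plus_3 = t['payments'] + 3:
     branch  payments  payments_plus_3
0  Downtown      55.0             58.0
1     North      68.0             71.0
Then the mean of column 'payments_plus_3': 64.5

64.5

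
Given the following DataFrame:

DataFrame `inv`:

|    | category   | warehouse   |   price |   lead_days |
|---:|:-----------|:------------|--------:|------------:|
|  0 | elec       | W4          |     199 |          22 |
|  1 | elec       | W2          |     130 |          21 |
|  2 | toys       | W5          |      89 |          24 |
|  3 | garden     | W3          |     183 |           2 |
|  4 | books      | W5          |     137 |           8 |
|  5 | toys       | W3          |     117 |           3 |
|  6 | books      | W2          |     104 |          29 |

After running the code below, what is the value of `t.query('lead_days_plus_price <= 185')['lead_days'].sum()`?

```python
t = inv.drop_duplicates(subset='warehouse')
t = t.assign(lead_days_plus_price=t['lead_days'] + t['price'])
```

47

drop duplicate warehouse (keep=first):
  category warehouse  price  lead_days
0     elec        W4    199         22
1     elec        W2    130         21
2     toys        W5     89         24
3   garden        W3    183          2
add column lead_days_plus_price = t['lead_days'] + t['price']:
  category warehouse  price  lead_days  lead_days_plus_price
0     elec        W4    199         22                   221
1     elec        W2    130         21                   151
2     toys        W5     89         24                   113
3   garden        W3    183          2                   185
filter rows where lead_days_plus_price <= 185:
  category warehouse  price  lead_days  lead_days_plus_price
1     elec        W2    130         21                   151
2     toys        W5     89         24                   113
3   garden        W3    183          2                   185
The sum of column 'lead_days' is 47.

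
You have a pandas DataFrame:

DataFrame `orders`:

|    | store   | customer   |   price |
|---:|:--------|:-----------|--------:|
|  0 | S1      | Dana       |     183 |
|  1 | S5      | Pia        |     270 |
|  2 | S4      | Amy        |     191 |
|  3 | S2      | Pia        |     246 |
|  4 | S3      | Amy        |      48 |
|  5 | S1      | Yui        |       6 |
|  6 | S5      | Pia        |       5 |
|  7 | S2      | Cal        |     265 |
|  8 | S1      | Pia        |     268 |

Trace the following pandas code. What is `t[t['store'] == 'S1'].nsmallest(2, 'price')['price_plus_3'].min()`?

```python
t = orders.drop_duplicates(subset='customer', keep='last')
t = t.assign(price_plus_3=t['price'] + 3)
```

drop duplicate customer (keep=last):
  store customer  price
0    S1     Dana    183
4    S3      Amy     48
5    S1      Yui      6
7    S2      Cal    265
8    S1      Pia    268
add column price_plus_3 = t['price'] + 3:
  store customer  price  price_plus_3
0    S1     Dana    183           186
4    S3      Amy     48            51
5    S1      Yui      6             9
7    S2      Cal    265           268
8    S1      Pia    268           271
filter rows where store == 'S1':
  store customer  price  price_plus_3
0    S1     Dana    183           186
5    S1      Yui      6             9
8    S1      Pia    268           271
take 2 rows with smallest price:
  store customer  price  price_plus_3
5    S1      Yui      6             9
0    S1     Dana    183           186

9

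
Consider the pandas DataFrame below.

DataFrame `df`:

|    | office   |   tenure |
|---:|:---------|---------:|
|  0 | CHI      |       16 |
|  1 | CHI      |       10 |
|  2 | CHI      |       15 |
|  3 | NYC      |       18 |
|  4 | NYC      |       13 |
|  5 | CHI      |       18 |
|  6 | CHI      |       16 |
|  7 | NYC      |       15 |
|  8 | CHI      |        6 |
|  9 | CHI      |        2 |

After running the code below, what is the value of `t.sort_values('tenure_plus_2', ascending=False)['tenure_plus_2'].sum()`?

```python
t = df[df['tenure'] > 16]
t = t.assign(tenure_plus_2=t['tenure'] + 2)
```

filter rows where tenure > 16:
  office  tenure
3    NYC      18
5    CHI      18
add column tenure_plus_2 = t['tenure'] + 2:
  office  tenure  tenure_plus_2
3    NYC      18             20
5    CHI      18             20
sort by tenure_plus_2 descending:
  office  tenure  tenure_plus_2
3    NYC      18             20
5    CHI      18             20
Then the sum of column 'tenure_plus_2': 40

40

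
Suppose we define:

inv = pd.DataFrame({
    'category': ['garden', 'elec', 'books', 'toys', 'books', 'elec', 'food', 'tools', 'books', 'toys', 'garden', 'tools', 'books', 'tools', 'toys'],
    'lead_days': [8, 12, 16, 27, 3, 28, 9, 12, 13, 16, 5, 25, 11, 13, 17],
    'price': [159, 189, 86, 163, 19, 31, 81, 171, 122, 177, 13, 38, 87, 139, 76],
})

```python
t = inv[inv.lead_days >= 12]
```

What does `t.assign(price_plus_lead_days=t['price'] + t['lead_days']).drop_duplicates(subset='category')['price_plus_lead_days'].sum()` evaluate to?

filter rows where lead_days >= 12:
   category  lead_days  price
1      elec         12    189
2     books         16     86
3      toys         27    163
5      elec         28     31
7     tools         12    171
8     books         13    122
9      toys         16    177
11    tools         25     38
13    tools         13    139
14     toys         17     76
add column price_plus_lead_days = t['price'] + t['lead_days']:
   category  lead_days  price  price_plus_lead_days
1      elec         12    189                   201
2     books         16     86                   102
3      toys         27    163                   190
5      elec         28     31                    59
7     tools         12    171                   183
8     books         13    122                   135
9      toys         16    177                   193
11    tools         25     38                    63
13    tools         13    139                   152
14     toys         17     76                    93
drop duplicate category (keep=first):
  category  lead_days  price  price_plus_lead_days
1     elec         12    189                   201
2    books         16     86                   102
3     toys         27    163                   190
7    tools         12    171                   183

676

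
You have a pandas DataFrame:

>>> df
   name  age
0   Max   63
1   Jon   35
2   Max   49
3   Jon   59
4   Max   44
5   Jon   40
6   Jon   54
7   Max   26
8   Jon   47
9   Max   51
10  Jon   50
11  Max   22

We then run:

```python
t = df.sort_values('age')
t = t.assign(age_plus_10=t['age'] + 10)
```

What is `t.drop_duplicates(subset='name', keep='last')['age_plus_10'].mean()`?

sort by age:
   name  age
11  Max   22
7   Max   26
1   Jon   35
5   Jon   40
4   Max   44
8   Jon   47
2   Max   49
10  Jon   50
9   Max   51
6   Jon   54
3   Jon   59
0   Max   63
add column age_plus_10 = t['age'] + 10:
   name  age  age_plus_10
11  Max   22           32
7   Max   26           36
1   Jon   35           45
5   Jon   40           50
4   Max   44           54
8   Jon   47           57
2   Max   49           59
10  Jon   50           60
9   Max   51           61
6   Jon   54           64
3   Jon   59           69
0   Max   63           73
drop duplicate name (keep=last):
  name  age  age_plus_10
3  Jon   59           69
0  Max   63           73

71.0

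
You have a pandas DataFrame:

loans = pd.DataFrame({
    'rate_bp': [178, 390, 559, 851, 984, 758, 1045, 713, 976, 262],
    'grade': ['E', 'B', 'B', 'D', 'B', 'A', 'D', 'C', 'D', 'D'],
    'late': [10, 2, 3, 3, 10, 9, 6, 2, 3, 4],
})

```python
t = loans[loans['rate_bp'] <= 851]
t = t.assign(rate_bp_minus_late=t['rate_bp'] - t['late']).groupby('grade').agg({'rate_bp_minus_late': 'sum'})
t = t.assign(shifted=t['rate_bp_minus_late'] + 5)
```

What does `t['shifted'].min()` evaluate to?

173

filter rows where rate_bp <= 851:
   rate_bp grade  late
0      178     E    10
1      390     B     2
2      559     B     3
3      851     D     3
5      758     A     9
7      713     C     2
9      262     D     4
add column rate_bp_minus_late = t['rate_bp'] - t['late']:
   rate_bp grade  late  rate_bp_minus_late
0      178     E    10                 168
1      390     B     2                 388
2      559     B     3                 556
3      851     D     3                 848
5      758     A     9                 749
7      713     C     2                 711
9      262     D     4                 258
group by grade, sum of rate_bp_minus_late:
       rate_bp_minus_late
grade                    
A                     749
B                     944
C                     711
D                    1106
E                     168
add column shifted = t['rate_bp_minus_late'] + 5:
       rate_bp_minus_late  shifted
grade                             
A                     749      754
B                     944      949
C                     711      716
D                    1106     1111
E                     168      173
Reading off the min of column 'shifted', we get 173.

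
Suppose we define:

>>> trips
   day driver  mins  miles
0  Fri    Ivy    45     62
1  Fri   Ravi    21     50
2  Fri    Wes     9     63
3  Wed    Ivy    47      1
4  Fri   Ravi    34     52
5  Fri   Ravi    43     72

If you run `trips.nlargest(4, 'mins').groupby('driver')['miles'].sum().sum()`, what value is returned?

take 4 rows with largest mins:
   day driver  mins  miles
3  Wed    Ivy    47      1
0  Fri    Ivy    45     62
5  Fri   Ravi    43     72
4  Fri   Ravi    34     52
group by driver, sum of miles:
driver
Ivy      63
Ravi    124
Name: miles, dtype: int64
Taking the sum of the resulting series gives 187.

187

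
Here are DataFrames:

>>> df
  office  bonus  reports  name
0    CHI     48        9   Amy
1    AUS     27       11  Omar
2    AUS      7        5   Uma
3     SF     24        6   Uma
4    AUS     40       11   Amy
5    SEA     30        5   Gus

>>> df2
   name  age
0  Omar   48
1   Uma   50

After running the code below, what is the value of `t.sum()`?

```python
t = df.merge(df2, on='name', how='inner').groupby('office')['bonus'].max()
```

merge on 'name' (how='inner') → 3 rows:
  office  bonus  reports  name  age
0    AUS     27       11  Omar   48
1    AUS      7        5   Uma   50
2     SF     24        6   Uma   50
group by office, max of bonus:
office
AUS    27
SF     24
Name: bonus, dtype: int64
Then the sum of the resulting series: 51

51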